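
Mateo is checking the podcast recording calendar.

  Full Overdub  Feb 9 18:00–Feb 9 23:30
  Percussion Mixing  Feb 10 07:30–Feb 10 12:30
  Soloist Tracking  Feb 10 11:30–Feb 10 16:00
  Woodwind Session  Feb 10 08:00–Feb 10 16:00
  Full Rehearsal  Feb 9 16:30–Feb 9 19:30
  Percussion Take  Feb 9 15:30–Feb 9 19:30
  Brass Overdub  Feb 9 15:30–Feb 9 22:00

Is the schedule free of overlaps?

Sorted by start: Percussion Take, Brass Overdub, Full Rehearsal, Full Overdub, Percussion Mixing, Woodwind Session, Soloist Tracking.
Brass Overdub starts before Percussion Take ends → Percussion Take and Brass Overdub overlap.
That's a conflict, so the schedule is not conflict-free.

No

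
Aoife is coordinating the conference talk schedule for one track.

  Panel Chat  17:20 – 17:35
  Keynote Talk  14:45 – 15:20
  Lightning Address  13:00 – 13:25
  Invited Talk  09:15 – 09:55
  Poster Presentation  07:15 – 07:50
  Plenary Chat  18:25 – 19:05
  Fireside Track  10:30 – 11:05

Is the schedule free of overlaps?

Sorted by start: Poster Presentation, Invited Talk, Fireside Track, Lightning Address, Keynote Talk, Panel Chat, Plenary Chat.
Invited Talk starts after Poster Presentation ends — done with Poster Presentation.
Fireside Track starts after Invited Talk ends — done with Invited Talk.
Lightning Address starts after Fireside Track ends — done with Fireside Track.
Keynote Talk starts after Lightning Address ends — done with Lightning Address.
Panel Chat starts after Keynote Talk ends — done with Keynote Talk.
Plenary Chat starts after Panel Chat ends.
Every pair is clear; the schedule has no overlaps.

Yes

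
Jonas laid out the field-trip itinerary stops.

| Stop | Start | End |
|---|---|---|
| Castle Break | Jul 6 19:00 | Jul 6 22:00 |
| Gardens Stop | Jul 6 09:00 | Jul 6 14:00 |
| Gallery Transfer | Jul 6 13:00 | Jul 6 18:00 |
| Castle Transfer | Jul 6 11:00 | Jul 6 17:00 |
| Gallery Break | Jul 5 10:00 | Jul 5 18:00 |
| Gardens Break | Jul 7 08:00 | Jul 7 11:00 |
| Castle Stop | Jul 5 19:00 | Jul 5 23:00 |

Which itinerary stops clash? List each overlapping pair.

Castle Transfer & Gallery Transfer, Castle Transfer & Gardens Stop, Gallery Transfer & Gardens Stop

Sorted by start: Gallery Break, Castle Stop, Gardens Stop, Castle Transfer, Gallery Transfer, Castle Break, Gardens Break.
Castle Stop starts after Gallery Break ends; Gallery Break is clear from here.
Gardens Stop starts after Castle Stop ends; Castle Stop is clear from here.
Castle Transfer starts before Gardens Stop ends → Gardens Stop and Castle Transfer overlap.
Gallery Transfer starts before Gardens Stop ends → Gardens Stop and Gallery Transfer overlap.
Castle Break starts after Gardens Stop ends; Gardens Stop is clear from here.
Gallery Transfer starts before Castle Transfer ends → Castle Transfer and Gallery Transfer overlap.
Castle Break starts after Castle Transfer ends; Castle Transfer is clear from here.
Castle Break starts after Gallery Transfer ends; Gallery Transfer is clear from here.
Gardens Break starts after Castle Break ends.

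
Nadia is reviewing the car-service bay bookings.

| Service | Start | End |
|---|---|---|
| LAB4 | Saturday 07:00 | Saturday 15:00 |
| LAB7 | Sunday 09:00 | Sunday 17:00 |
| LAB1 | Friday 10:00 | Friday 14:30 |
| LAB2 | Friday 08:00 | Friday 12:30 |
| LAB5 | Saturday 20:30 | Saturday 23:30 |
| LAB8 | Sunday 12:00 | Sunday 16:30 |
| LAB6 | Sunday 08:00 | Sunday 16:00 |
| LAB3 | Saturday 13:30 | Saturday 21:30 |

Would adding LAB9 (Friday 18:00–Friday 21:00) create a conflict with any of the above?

LAB2: ends Friday 12:30 at or before LAB9 starts Friday 18:00 → clear.
LAB1: ends Friday 14:30 at or before LAB9 starts Friday 18:00 → clear.
LAB4: starts Saturday 07:00 at or after LAB9 ends Friday 21:00 → clear.
LAB3: starts Saturday 13:30 at or after LAB9 ends Friday 21:00 → clear.
LAB5: starts Saturday 20:30 at or after LAB9 ends Friday 21:00 → clear.
LAB6: starts Sunday 08:00 at or after LAB9 ends Friday 21:00 → clear.
LAB7: starts Sunday 09:00 at or after LAB9 ends Friday 21:00 → clear.
LAB8: starts Sunday 12:00 at or after LAB9 ends Friday 21:00 → clear.

No — it doesn't clash with anything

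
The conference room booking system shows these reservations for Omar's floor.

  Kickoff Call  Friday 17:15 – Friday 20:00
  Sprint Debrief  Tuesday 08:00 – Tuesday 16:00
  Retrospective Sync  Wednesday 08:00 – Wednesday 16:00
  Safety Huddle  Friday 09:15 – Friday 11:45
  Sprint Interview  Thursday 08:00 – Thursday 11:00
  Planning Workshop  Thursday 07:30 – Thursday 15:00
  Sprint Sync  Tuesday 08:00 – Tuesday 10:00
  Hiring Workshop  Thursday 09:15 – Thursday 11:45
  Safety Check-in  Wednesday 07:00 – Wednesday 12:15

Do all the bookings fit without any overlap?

No

Sorted by start: Sprint Debrief, Sprint Sync, Safety Check-in, Retrospective Sync, Planning Workshop, Sprint Interview, Hiring Workshop, Safety Huddle, Kickoff Call.
Sprint Sync starts before Sprint Debrief ends → Sprint Debrief and Sprint Sync overlap.
That's a conflict, so the schedule is not conflict-free.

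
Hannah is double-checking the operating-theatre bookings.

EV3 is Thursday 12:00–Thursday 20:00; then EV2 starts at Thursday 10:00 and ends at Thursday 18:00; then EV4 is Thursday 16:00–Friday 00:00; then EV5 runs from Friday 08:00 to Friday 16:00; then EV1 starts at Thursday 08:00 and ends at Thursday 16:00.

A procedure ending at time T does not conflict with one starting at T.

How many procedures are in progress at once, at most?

Walk through starts and ends in time order (an end at T is processed before a start at T):
Thursday 08:00 start EV1 → 1
Thursday 10:00 start EV2 → 2
Thursday 12:00 start EV3 → 3
Thursday 16:00 end EV1 → 2
Thursday 16:00 start EV4 → 3
Thursday 18:00 end EV2 → 2
Thursday 20:00 end EV3 → 1
Friday 00:00 end EV4 → 0
Friday 08:00 start EV5 → 1
Friday 16:00 end EV5 → 0
Peak is 3, at Thursday 12:00 (EV1, EV2, EV3).

3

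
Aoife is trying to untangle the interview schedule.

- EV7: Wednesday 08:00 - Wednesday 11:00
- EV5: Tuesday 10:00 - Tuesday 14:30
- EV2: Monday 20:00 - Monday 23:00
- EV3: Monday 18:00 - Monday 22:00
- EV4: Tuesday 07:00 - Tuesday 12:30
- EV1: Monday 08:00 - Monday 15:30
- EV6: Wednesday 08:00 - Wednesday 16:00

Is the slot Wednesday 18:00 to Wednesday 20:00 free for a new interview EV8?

EV1: ends Monday 15:30 at or before EV8 starts Wednesday 18:00 → clear.
EV3: ends Monday 22:00 at or before EV8 starts Wednesday 18:00 → clear.
EV2: ends Monday 23:00 at or before EV8 starts Wednesday 18:00 → clear.
EV4: ends Tuesday 12:30 at or before EV8 starts Wednesday 18:00 → clear.
EV5: ends Tuesday 14:30 at or before EV8 starts Wednesday 18:00 → clear.
EV6: ends Wednesday 16:00 at or before EV8 starts Wednesday 18:00 → clear.
EV7: ends Wednesday 11:00 at or before EV8 starts Wednesday 18:00 → clear.

Yes — the slot is free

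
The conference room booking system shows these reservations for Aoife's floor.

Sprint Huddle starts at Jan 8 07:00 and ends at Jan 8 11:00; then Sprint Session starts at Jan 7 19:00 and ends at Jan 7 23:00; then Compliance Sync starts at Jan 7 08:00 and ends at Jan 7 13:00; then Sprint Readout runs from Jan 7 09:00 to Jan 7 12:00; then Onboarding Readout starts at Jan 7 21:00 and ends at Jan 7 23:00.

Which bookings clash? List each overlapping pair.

Compliance Sync & Sprint Readout, Onboarding Readout & Sprint Session

Check each pair: they overlap iff neither finishes before the other starts.
Sorted by start: Compliance Sync, Sprint Readout, Sprint Session, Onboarding Readout, Sprint Huddle.
Sprint Readout starts before Compliance Sync ends → Compliance Sync and Sprint Readout overlap.
Sprint Session starts after Compliance Sync ends, so nothing later overlaps Compliance Sync either.
Sprint Session starts after Sprint Readout ends, so nothing later overlaps Sprint Readout either.
Onboarding Readout starts before Sprint Session ends → Sprint Session and Onboarding Readout overlap.
Sprint Huddle starts after Sprint Session ends.
Sprint Huddle starts after Onboarding Readout ends.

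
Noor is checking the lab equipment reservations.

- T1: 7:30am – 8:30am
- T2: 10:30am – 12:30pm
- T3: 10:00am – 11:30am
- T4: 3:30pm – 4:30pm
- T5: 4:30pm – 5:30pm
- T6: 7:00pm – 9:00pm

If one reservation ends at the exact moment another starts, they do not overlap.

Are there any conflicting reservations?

Yes

Check each pair: they overlap iff neither finishes before the other starts.
Sorted by start: T1, T3, T2, T4, T5, T6.
T3 starts after T1 ends, so nothing later overlaps T1 either.
T2 starts before T3 ends → T3 and T2 overlap.
That's a conflict, so the schedule is not conflict-free.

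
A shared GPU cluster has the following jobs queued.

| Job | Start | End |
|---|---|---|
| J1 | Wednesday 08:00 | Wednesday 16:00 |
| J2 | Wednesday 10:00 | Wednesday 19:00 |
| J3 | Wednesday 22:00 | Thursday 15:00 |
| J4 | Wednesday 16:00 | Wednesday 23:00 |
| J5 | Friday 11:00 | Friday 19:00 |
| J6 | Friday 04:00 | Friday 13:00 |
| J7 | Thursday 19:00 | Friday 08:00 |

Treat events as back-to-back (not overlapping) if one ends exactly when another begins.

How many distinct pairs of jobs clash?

Sorted by start: J1, J2, J4, J3, J7, J6, J5.
J2 starts before J1 ends → J1 and J2 overlap.
J4 starts exactly when J1 ends (back-to-back, no overlap), so nothing later overlaps J1 either.
J4 starts before J2 ends → J2 and J4 overlap.
J3 starts after J2 ends, so nothing later overlaps J2 either.
J3 starts before J4 ends → J4 and J3 overlap.
J7 starts after J4 ends, so nothing later overlaps J4 either.
J7 starts after J3 ends, so nothing later overlaps J3 either.
J6 starts before J7 ends → J7 and J6 overlap.
J5 starts after J7 ends.
J5 starts before J6 ends → J6 and J5 overlap.
Overlapping pairs: J1 & J2, J2 & J4, J3 & J4, J5 & J6, J6 & J7 — 5 in total.

5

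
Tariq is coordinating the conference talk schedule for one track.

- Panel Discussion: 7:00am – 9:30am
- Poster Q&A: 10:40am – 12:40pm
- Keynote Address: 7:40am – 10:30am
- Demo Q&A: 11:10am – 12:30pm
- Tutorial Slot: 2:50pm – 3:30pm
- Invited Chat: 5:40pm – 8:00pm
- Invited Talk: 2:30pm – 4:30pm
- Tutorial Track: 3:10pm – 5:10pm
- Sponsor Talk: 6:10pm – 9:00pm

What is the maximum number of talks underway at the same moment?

Sort all start/end points and keep a running count:
7:00am start Panel Discussion → 1
7:40am start Keynote Address → 2
9:30am end Panel Discussion → 1
10:30am end Keynote Address → 0
10:40am start Poster Q&A → 1
11:10am start Demo Q&A → 2
12:30pm end Demo Q&A → 1
12:40pm end Poster Q&A → 0
2:30pm start Invited Talk → 1
2:50pm start Tutorial Slot → 2
3:10pm start Tutorial Track → 3
3:30pm end Tutorial Slot → 2
4:30pm end Invited Talk → 1
5:10pm end Tutorial Track → 0
5:40pm start Invited Chat → 1
6:10pm start Sponsor Talk → 2
8:00pm end Invited Chat → 1
9:00pm end Sponsor Talk → 0
Peak is 3, at 3:10pm (Invited Talk, Tutorial Slot, Tutorial Track).

3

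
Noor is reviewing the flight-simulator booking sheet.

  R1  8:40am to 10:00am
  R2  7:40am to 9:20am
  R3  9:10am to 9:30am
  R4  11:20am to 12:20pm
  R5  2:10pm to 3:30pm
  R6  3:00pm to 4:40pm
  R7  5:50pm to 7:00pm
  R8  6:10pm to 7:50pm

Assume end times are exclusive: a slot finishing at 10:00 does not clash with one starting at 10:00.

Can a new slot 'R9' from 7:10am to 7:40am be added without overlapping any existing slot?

Yes — the slot is free

R2: starts 7:40am at or after R9 ends 7:40am → clear.
R1: starts 8:40am at or after R9 ends 7:40am → clear.
R3: starts 9:10am at or after R9 ends 7:40am → clear.
R4: starts 11:20am at or after R9 ends 7:40am → clear.
R5: starts 2:10pm at or after R9 ends 7:40am → clear.
R6: starts 3:00pm at or after R9 ends 7:40am → clear.
R7: starts 5:50pm at or after R9 ends 7:40am → clear.
R8: starts 6:10pm at or after R9 ends 7:40am → clear.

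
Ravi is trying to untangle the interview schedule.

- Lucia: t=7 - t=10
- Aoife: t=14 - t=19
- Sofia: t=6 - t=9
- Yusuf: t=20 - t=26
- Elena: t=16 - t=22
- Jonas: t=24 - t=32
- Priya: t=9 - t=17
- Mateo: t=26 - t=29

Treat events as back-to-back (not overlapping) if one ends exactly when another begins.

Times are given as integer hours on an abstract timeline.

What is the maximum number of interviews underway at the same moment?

Walk through starts and ends in time order (an end at T is processed before a start at T):
t=6 start Sofia → 1
t=7 start Lucia → 2
t=9 end Sofia → 1
t=9 start Priya → 2
t=10 end Lucia → 1
t=14 start Aoife → 2
t=16 start Elena → 3
t=17 end Priya → 2
t=19 end Aoife → 1
t=20 start Yusuf → 2
t=22 end Elena → 1
t=24 start Jonas → 2
t=26 end Yusuf → 1
t=26 start Mateo → 2
t=29 end Mateo → 1
t=32 end Jonas → 0
Peak is 3, at t=16 (Aoife, Elena, Priya).

3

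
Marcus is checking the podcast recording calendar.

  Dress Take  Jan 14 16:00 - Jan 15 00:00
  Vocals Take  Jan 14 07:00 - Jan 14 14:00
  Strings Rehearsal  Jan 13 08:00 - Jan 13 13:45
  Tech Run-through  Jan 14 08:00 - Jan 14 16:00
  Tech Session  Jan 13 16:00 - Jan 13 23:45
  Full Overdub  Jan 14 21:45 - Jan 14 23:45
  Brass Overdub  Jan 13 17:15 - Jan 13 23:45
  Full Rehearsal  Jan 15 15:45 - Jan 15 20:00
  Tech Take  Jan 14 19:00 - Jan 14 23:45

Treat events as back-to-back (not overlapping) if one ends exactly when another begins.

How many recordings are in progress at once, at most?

Sort all start/end points and keep a running count:
Jan 13 08:00 start Strings Rehearsal → 1
Jan 13 13:45 end Strings Rehearsal → 0
Jan 13 16:00 start Tech Session → 1
Jan 13 17:15 start Brass Overdub → 2
Jan 13 23:45 end Brass Overdub → 1
Jan 13 23:45 end Tech Session → 0
Jan 14 07:00 start Vocals Take → 1
Jan 14 08:00 start Tech Run-through → 2
Jan 14 14:00 end Vocals Take → 1
Jan 14 16:00 end Tech Run-through → 0
Jan 14 16:00 start Dress Take → 1
Jan 14 19:00 start Tech Take → 2
Jan 14 21:45 start Full Overdub → 3
Jan 14 23:45 end Full Overdub → 2
Jan 14 23:45 end Tech Take → 1
Jan 15 00:00 end Dress Take → 0
Jan 15 15:45 start Full Rehearsal → 1
Jan 15 20:00 end Full Rehearsal → 0
Peak is 3, at Jan 14 21:45 (Dress Take, Full Overdub, Tech Take).

3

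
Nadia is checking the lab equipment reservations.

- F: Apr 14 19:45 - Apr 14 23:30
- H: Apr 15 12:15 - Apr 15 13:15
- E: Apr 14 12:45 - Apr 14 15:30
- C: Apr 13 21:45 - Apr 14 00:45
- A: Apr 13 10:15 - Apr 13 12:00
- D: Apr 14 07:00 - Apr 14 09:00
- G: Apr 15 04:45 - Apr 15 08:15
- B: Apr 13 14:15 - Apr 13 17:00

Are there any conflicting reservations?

No

Sorted by start: A, B, C, D, E, F, G, H.
B starts after A ends; A is clear from here.
C starts after B ends; B is clear from here.
D starts after C ends; C is clear from here.
E starts after D ends; D is clear from here.
F starts after E ends; E is clear from here.
G starts after F ends; F is clear from here.
H starts after G ends.
Every pair is clear; the schedule has no overlaps.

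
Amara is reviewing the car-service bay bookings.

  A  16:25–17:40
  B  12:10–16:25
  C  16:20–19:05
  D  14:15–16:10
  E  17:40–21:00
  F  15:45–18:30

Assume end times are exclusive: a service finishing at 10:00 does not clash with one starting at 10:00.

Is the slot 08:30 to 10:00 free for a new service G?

Yes — the slot is free

B: starts 12:10 at or after G ends 10:00 → clear.
D: starts 14:15 at or after G ends 10:00 → clear.
F: starts 15:45 at or after G ends 10:00 → clear.
C: starts 16:20 at or after G ends 10:00 → clear.
A: starts 16:25 at or after G ends 10:00 → clear.
E: starts 17:40 at or after G ends 10:00 → clear.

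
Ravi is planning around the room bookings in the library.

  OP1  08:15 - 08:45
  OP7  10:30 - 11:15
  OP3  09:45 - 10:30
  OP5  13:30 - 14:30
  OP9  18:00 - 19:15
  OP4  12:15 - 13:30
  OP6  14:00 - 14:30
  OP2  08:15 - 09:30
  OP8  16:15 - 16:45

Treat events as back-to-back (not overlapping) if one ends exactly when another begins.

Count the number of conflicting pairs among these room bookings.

2

Sorted by start: OP1, OP2, OP3, OP7, OP4, OP5, OP6, OP8, OP9.
OP2 starts before OP1 ends → OP1 and OP2 overlap.
OP3 starts after OP1 ends — done with OP1.
OP3 starts after OP2 ends — done with OP2.
OP7 starts exactly when OP3 ends (back-to-back, no overlap) — done with OP3.
OP4 starts after OP7 ends — done with OP7.
OP5 starts exactly when OP4 ends (back-to-back, no overlap) — done with OP4.
OP6 starts before OP5 ends → OP5 and OP6 overlap.
OP8 starts after OP5 ends — done with OP5.
OP8 starts after OP6 ends — done with OP6.
OP9 starts after OP8 ends.
Overlapping pairs: OP1 & OP2, OP5 & OP6 — 2 in total.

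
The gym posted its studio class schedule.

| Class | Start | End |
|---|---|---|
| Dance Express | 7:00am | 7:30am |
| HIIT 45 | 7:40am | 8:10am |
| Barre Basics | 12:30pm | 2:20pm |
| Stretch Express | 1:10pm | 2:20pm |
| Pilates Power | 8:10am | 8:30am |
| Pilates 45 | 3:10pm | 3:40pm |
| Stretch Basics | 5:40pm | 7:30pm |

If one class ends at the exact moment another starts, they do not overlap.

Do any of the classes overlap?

Check each pair: they overlap iff neither finishes before the other starts.
Sorted by start: Dance Express, HIIT 45, Pilates Power, Barre Basics, Stretch Express, Pilates 45, Stretch Basics.
HIIT 45 starts after Dance Express ends, so nothing later overlaps Dance Express either.
Pilates Power starts exactly when HIIT 45 ends (back-to-back, no overlap), so nothing later overlaps HIIT 45 either.
Barre Basics starts after Pilates Power ends, so nothing later overlaps Pilates Power either.
Stretch Express starts before Barre Basics ends → Barre Basics and Stretch Express overlap.
That's a conflict, so the schedule is not conflict-free.

Yes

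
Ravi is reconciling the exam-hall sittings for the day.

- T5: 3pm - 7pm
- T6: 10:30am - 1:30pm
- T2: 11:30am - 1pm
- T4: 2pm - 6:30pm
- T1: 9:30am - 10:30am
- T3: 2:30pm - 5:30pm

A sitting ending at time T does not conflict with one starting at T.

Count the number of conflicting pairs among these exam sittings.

Sorted by start: T1, T6, T2, T4, T3, T5.
T6 starts exactly when T1 ends (back-to-back, no overlap), so nothing later overlaps T1 either.
T2 starts before T6 ends → T6 and T2 overlap.
T4 starts after T6 ends, so nothing later overlaps T6 either.
T4 starts after T2 ends, so nothing later overlaps T2 either.
T3 starts before T4 ends → T4 and T3 overlap.
T5 starts before T4 ends → T4 and T5 overlap.
T5 starts before T3 ends → T3 and T5 overlap.
Overlapping pairs: T2 & T6, T3 & T4, T3 & T5, T4 & T5 — 4 in total.

4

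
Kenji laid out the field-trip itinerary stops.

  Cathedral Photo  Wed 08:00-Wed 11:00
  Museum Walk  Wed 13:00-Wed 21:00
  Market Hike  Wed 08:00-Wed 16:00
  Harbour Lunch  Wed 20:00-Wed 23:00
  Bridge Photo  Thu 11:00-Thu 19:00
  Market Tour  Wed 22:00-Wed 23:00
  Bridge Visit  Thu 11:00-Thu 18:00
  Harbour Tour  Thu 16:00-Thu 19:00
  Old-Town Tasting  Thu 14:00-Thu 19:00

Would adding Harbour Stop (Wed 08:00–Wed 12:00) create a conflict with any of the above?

Cathedral Photo: starts Wed 08:00 before Harbour Stop ends Wed 12:00, and ends Wed 11:00 after Harbour Stop starts Wed 08:00 → overlap.
Market Hike: starts Wed 08:00 before Harbour Stop ends Wed 12:00, and ends Wed 16:00 after Harbour Stop starts Wed 08:00 → overlap.
Museum Walk: starts Wed 13:00 at or after Harbour Stop ends Wed 12:00 → clear.
Harbour Lunch: starts Wed 20:00 at or after Harbour Stop ends Wed 12:00 → clear.
Market Tour: starts Wed 22:00 at or after Harbour Stop ends Wed 12:00 → clear.
Bridge Photo: starts Thu 11:00 at or after Harbour Stop ends Wed 12:00 → clear.
Bridge Visit: starts Thu 11:00 at or after Harbour Stop ends Wed 12:00 → clear.
Old-Town Tasting: starts Thu 14:00 at or after Harbour Stop ends Wed 12:00 → clear.
Harbour Tour: starts Thu 16:00 at or after Harbour Stop ends Wed 12:00 → clear.
Harbour Stop overlaps Cathedral Photo, Market Hike.

Yes — it overlaps Cathedral Photo, Market Hike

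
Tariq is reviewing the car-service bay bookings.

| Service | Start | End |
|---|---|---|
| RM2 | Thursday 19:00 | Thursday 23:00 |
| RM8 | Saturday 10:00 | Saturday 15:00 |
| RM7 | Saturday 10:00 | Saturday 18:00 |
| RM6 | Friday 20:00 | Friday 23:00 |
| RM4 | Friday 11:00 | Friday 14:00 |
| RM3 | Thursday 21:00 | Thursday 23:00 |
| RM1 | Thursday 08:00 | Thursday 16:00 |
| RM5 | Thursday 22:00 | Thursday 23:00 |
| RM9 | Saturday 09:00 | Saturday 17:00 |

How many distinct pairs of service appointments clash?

Two intervals overlap when each starts before the other ends.
Sorted by start: RM1, RM2, RM3, RM5, RM4, RM6, RM9, RM7, RM8.
RM2 starts after RM1 ends, so nothing later overlaps RM1 either.
RM3 starts before RM2 ends → RM2 and RM3 overlap.
RM5 starts before RM2 ends → RM2 and RM5 overlap.
RM4 starts after RM2 ends, so nothing later overlaps RM2 either.
RM5 starts before RM3 ends → RM3 and RM5 overlap.
RM4 starts after RM3 ends, so nothing later overlaps RM3 either.
RM4 starts after RM5 ends, so nothing later overlaps RM5 either.
RM6 starts after RM4 ends, so nothing later overlaps RM4 either.
RM9 starts after RM6 ends, so nothing later overlaps RM6 either.
RM7 starts before RM9 ends → RM9 and RM7 overlap.
RM8 starts before RM9 ends → RM9 and RM8 overlap.
RM8 starts before RM7 ends → RM7 and RM8 overlap.
Overlapping pairs: RM2 & RM3, RM2 & RM5, RM3 & RM5, RM7 & RM8, RM7 & RM9, RM8 & RM9 — 6 in total.

6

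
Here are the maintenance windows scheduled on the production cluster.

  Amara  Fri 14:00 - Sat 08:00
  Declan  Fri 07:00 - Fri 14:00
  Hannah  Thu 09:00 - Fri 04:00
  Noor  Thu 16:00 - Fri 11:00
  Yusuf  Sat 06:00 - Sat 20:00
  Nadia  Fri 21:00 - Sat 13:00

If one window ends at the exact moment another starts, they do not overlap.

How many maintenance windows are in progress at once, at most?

Sort all start/end points and keep a running count:
Thu 09:00 start Hannah → 1
Thu 16:00 start Noor → 2
Fri 04:00 end Hannah → 1
Fri 07:00 start Declan → 2
Fri 11:00 end Noor → 1
Fri 14:00 end Declan → 0
Fri 14:00 start Amara → 1
Fri 21:00 start Nadia → 2
Sat 06:00 start Yusuf → 3
Sat 08:00 end Amara → 2
Sat 13:00 end Nadia → 1
Sat 20:00 end Yusuf → 0
Peak is 3, at Sat 06:00 (Amara, Nadia, Yusuf).

3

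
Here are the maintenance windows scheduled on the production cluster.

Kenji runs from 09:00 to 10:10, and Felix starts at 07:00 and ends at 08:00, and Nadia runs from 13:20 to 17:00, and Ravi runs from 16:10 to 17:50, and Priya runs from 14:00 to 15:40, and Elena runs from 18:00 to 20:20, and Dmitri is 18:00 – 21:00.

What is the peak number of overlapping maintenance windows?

Sweep the timeline, counting +1 at each start and −1 at each end (ends before starts at a tie):
07:00 start Felix → 1
08:00 end Felix → 0
09:00 start Kenji → 1
10:10 end Kenji → 0
13:20 start Nadia → 1
14:00 start Priya → 2
15:40 end Priya → 1
16:10 start Ravi → 2
17:00 end Nadia → 1
17:50 end Ravi → 0
18:00 start Dmitri → 1
18:00 start Elena → 2
20:20 end Elena → 1
21:00 end Dmitri → 0
Peak is 2, at 14:00 (Nadia, Priya).

2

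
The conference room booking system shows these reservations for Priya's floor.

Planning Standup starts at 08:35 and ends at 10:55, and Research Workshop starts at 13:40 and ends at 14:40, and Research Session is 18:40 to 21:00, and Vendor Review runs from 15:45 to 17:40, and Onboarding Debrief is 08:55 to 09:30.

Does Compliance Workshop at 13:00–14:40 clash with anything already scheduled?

Yes — it overlaps Research Workshop

Planning Standup: ends 10:55 at or before Compliance Workshop starts 13:00 → clear.
Onboarding Debrief: ends 09:30 at or before Compliance Workshop starts 13:00 → clear.
Research Workshop: starts 13:40 before Compliance Workshop ends 14:40, and ends 14:40 after Compliance Workshop starts 13:00 → overlap.
Vendor Review: starts 15:45 at or after Compliance Workshop ends 14:40 → clear.
Research Session: starts 18:40 at or after Compliance Workshop ends 14:40 → clear.
Compliance Workshop overlaps Research Workshop.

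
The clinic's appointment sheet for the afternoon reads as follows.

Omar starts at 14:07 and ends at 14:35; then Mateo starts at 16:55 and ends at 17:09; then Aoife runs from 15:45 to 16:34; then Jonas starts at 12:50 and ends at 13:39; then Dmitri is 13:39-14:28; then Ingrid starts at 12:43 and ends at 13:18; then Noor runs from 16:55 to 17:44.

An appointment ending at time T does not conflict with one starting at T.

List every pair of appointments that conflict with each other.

Dmitri & Omar, Ingrid & Jonas, Mateo & Noor

Sorted by start: Ingrid, Jonas, Dmitri, Omar, Aoife, Mateo, Noor.
Jonas starts before Ingrid ends → Ingrid and Jonas overlap.
Dmitri starts after Ingrid ends; Ingrid is clear from here.
Dmitri starts exactly when Jonas ends (back-to-back, no overlap); Jonas is clear from here.
Omar starts before Dmitri ends → Dmitri and Omar overlap.
Aoife starts after Dmitri ends; Dmitri is clear from here.
Aoife starts after Omar ends; Omar is clear from here.
Mateo starts after Aoife ends; Aoife is clear from here.
Noor starts before Mateo ends → Mateo and Noor overlap.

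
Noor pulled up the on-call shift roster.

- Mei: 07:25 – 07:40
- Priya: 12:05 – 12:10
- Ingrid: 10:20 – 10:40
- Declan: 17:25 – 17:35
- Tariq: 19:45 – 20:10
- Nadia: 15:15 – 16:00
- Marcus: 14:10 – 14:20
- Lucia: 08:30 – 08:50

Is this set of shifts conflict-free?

Yes

Check each pair: they overlap iff neither finishes before the other starts.
Sorted by start: Mei, Lucia, Ingrid, Priya, Marcus, Nadia, Declan, Tariq.
Lucia starts after Mei ends, so nothing later overlaps Mei either.
Ingrid starts after Lucia ends, so nothing later overlaps Lucia either.
Priya starts after Ingrid ends, so nothing later overlaps Ingrid either.
Marcus starts after Priya ends, so nothing later overlaps Priya either.
Nadia starts after Marcus ends, so nothing later overlaps Marcus either.
Declan starts after Nadia ends, so nothing later overlaps Nadia either.
Tariq starts after Declan ends.
Every pair is clear; the schedule has no overlaps.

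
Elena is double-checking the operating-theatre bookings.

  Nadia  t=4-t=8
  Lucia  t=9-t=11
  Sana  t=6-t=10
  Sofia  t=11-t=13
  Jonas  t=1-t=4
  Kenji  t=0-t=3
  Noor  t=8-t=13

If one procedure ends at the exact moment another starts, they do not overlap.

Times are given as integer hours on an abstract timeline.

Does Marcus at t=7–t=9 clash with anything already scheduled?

Kenji: ends t=3 at or before Marcus starts t=7 → clear.
Jonas: ends t=4 at or before Marcus starts t=7 → clear.
Nadia: starts t=4 before Marcus ends t=9, and ends t=8 after Marcus starts t=7 → overlap.
Sana: starts t=6 before Marcus ends t=9, and ends t=10 after Marcus starts t=7 → overlap.
Noor: starts t=8 before Marcus ends t=9, and ends t=13 after Marcus starts t=7 → overlap.
Lucia: starts t=9 at or after Marcus ends t=9 → clear.
Sofia: starts t=11 at or after Marcus ends t=9 → clear.
Marcus overlaps Sana, Noor, Nadia.

Yes — it overlaps Nadia, Noor, Sana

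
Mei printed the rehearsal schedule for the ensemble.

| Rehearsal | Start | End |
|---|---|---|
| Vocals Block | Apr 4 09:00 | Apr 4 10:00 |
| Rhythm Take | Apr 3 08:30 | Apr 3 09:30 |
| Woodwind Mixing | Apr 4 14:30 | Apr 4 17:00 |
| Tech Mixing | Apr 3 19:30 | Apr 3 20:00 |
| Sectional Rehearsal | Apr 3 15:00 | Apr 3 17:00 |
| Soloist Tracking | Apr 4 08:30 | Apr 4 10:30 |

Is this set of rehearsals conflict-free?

No

Sorted by start: Rhythm Take, Sectional Rehearsal, Tech Mixing, Soloist Tracking, Vocals Block, Woodwind Mixing.
Sectional Rehearsal starts after Rhythm Take ends — done with Rhythm Take.
Tech Mixing starts after Sectional Rehearsal ends — done with Sectional Rehearsal.
Soloist Tracking starts after Tech Mixing ends — done with Tech Mixing.
Vocals Block starts before Soloist Tracking ends → Soloist Tracking and Vocals Block overlap.
That's a conflict, so the schedule is not conflict-free.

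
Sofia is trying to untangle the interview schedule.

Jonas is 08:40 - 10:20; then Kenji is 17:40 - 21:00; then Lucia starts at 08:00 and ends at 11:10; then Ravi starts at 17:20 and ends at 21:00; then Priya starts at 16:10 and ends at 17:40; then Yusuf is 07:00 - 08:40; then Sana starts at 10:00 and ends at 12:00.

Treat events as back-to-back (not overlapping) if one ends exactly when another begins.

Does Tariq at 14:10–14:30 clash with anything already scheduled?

Yusuf: ends 08:40 at or before Tariq starts 14:10 → clear.
Lucia: ends 11:10 at or before Tariq starts 14:10 → clear.
Jonas: ends 10:20 at or before Tariq starts 14:10 → clear.
Sana: ends 12:00 at or before Tariq starts 14:10 → clear.
Priya: starts 16:10 at or after Tariq ends 14:30 → clear.
Ravi: starts 17:20 at or after Tariq ends 14:30 → clear.
Kenji: starts 17:40 at or after Tariq ends 14:30 → clear.

No — it doesn't clash with anything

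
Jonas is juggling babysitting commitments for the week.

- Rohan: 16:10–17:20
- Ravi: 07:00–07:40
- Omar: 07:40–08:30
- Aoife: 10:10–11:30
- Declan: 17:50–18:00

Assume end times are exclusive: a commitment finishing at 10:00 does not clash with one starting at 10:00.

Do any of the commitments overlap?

No

Two intervals overlap when each starts before the other ends.
Sorted by start: Ravi, Omar, Aoife, Rohan, Declan.
Omar starts exactly when Ravi ends (back-to-back, no overlap); Ravi is clear from here.
Aoife starts after Omar ends; Omar is clear from here.
Rohan starts after Aoife ends; Aoife is clear from here.
Declan starts after Rohan ends.
Every pair is clear; the schedule has no overlaps.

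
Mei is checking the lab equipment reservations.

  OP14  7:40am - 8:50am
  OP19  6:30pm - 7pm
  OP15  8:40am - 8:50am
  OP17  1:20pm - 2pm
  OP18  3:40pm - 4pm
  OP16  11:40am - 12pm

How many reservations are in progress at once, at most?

Sweep the timeline, counting +1 at each start and −1 at each end (ends before starts at a tie):
7:40am start OP14 → 1
8:40am start OP15 → 2
8:50am end OP14 → 1
8:50am end OP15 → 0
11:40am start OP16 → 1
12pm end OP16 → 0
1:20pm start OP17 → 1
2pm end OP17 → 0
3:40pm start OP18 → 1
4pm end OP18 → 0
6:30pm start OP19 → 1
7pm end OP19 → 0
Peak is 2, at 8:40am (OP14, OP15).

2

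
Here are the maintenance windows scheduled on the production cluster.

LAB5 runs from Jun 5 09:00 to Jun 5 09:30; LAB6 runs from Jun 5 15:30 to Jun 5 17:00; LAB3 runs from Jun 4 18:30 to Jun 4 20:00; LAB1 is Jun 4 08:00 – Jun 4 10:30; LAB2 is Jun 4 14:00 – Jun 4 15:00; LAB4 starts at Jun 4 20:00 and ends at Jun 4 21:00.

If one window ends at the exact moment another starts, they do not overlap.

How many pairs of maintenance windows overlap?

0

Two intervals overlap when each starts before the other ends.
Sorted by start: LAB1, LAB2, LAB3, LAB4, LAB5, LAB6.
LAB2 starts after LAB1 ends — done with LAB1.
LAB3 starts after LAB2 ends — done with LAB2.
LAB4 starts exactly when LAB3 ends (back-to-back, no overlap) — done with LAB3.
LAB5 starts after LAB4 ends — done with LAB4.
LAB6 starts after LAB5 ends.
No pair overlaps.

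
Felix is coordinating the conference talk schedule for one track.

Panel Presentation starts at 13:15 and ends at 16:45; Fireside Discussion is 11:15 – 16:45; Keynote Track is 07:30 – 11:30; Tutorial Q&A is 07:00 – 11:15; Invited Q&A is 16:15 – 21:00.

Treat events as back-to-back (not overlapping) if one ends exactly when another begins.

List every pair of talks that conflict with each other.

Sorted by start: Tutorial Q&A, Keynote Track, Fireside Discussion, Panel Presentation, Invited Q&A.
Keynote Track starts before Tutorial Q&A ends → Tutorial Q&A and Keynote Track overlap.
Fireside Discussion starts exactly when Tutorial Q&A ends (back-to-back, no overlap), so nothing later overlaps Tutorial Q&A either.
Fireside Discussion starts before Keynote Track ends → Keynote Track and Fireside Discussion overlap.
Panel Presentation starts after Keynote Track ends, so nothing later overlaps Keynote Track either.
Panel Presentation starts before Fireside Discussion ends → Fireside Discussion and Panel Presentation overlap.
Invited Q&A starts before Fireside Discussion ends → Fireside Discussion and Invited Q&A overlap.
Invited Q&A starts before Panel Presentation ends → Panel Presentation and Invited Q&A overlap.

Fireside Discussion & Invited Q&A, Fireside Discussion & Keynote Track, Fireside Discussion & Panel Presentation, Invited Q&A & Panel Presentation, Keynote Track & Tutorial Q&A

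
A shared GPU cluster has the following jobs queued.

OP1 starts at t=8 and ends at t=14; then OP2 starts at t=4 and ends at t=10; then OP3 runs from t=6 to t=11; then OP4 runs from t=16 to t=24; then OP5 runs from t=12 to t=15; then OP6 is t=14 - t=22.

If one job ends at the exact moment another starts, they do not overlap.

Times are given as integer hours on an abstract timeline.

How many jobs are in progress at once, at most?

Sort all start/end points and keep a running count:
t=4 start OP2 → 1
t=6 start OP3 → 2
t=8 start OP1 → 3
t=10 end OP2 → 2
t=11 end OP3 → 1
t=12 start OP5 → 2
t=14 end OP1 → 1
t=14 start OP6 → 2
t=15 end OP5 → 1
t=16 start OP4 → 2
t=22 end OP6 → 1
t=24 end OP4 → 0
Peak is 3, at t=8 (OP1, OP2, OP3).

3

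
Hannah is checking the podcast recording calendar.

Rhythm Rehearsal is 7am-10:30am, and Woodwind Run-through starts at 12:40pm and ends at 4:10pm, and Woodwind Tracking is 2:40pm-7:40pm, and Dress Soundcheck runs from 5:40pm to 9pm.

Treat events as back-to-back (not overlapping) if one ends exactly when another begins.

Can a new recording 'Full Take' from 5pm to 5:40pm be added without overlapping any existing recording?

No — it overlaps Woodwind Tracking

Rhythm Rehearsal: ends 10:30am at or before Full Take starts 5pm → clear.
Woodwind Run-through: ends 4:10pm at or before Full Take starts 5pm → clear.
Woodwind Tracking: starts 2:40pm before Full Take ends 5:40pm, and ends 7:40pm after Full Take starts 5pm → overlap.
Dress Soundcheck: starts 5:40pm at or after Full Take ends 5:40pm → clear.
Full Take overlaps Woodwind Tracking.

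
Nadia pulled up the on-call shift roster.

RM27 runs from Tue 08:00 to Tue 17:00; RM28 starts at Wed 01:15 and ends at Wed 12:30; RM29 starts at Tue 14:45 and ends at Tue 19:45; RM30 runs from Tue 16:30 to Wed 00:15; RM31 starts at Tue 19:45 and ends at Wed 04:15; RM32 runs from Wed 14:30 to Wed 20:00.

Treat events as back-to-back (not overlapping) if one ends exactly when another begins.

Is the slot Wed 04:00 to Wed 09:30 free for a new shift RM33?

RM27: ends Tue 17:00 at or before RM33 starts Wed 04:00 → clear.
RM29: ends Tue 19:45 at or before RM33 starts Wed 04:00 → clear.
RM30: ends Wed 00:15 at or before RM33 starts Wed 04:00 → clear.
RM31: starts Tue 19:45 before RM33 ends Wed 09:30, and ends Wed 04:15 after RM33 starts Wed 04:00 → overlap.
RM28: starts Wed 01:15 before RM33 ends Wed 09:30, and ends Wed 12:30 after RM33 starts Wed 04:00 → overlap.
RM32: starts Wed 14:30 at or after RM33 ends Wed 09:30 → clear.
RM33 overlaps RM28, RM31.

No — it overlaps RM28, RM31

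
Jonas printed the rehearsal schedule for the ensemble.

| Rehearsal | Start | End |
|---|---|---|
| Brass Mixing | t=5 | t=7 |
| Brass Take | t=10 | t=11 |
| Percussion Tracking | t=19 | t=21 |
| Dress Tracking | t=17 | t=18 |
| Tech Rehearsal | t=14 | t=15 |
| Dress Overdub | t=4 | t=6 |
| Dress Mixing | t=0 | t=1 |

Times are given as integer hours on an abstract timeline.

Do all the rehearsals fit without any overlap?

Sorted by start: Dress Mixing, Dress Overdub, Brass Mixing, Brass Take, Tech Rehearsal, Dress Tracking, Percussion Tracking.
Dress Overdub starts after Dress Mixing ends; Dress Mixing is clear from here.
Brass Mixing starts before Dress Overdub ends → Dress Overdub and Brass Mixing overlap.
That's a conflict, so the schedule is not conflict-free.

No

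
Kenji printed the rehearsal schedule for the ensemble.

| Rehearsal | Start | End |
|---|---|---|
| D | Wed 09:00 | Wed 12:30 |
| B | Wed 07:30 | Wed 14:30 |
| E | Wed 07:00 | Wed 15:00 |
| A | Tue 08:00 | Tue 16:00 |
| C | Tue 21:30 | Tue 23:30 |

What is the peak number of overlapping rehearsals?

Sort all start/end points and keep a running count:
Tue 08:00 start A → 1
Tue 16:00 end A → 0
Tue 21:30 start C → 1
Tue 23:30 end C → 0
Wed 07:00 start E → 1
Wed 07:30 start B → 2
Wed 09:00 start D → 3
Wed 12:30 end D → 2
Wed 14:30 end B → 1
Wed 15:00 end E → 0
Peak is 3, at Wed 09:00 (B, D, E).

3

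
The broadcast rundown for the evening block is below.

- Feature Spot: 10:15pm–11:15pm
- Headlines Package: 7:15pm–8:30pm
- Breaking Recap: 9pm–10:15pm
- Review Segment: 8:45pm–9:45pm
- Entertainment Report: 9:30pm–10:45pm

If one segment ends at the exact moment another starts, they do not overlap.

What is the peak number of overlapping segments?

3

Walk through starts and ends in time order (an end at T is processed before a start at T):
7:15pm start Headlines Package → 1
8:30pm end Headlines Package → 0
8:45pm start Review Segment → 1
9pm start Breaking Recap → 2
9:30pm start Entertainment Report → 3
9:45pm end Review Segment → 2
10:15pm end Breaking Recap → 1
10:15pm start Feature Spot → 2
10:45pm end Entertainment Report → 1
11:15pm end Feature Spot → 0
Peak is 3, at 9:30pm (Breaking Recap, Entertainment Report, Review Segment).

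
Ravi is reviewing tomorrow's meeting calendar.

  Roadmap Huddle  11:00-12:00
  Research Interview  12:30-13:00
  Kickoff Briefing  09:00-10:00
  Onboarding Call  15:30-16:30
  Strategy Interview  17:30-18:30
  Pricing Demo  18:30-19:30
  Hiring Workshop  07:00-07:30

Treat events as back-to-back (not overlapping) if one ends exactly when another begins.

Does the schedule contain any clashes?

No

Check each pair: they overlap iff neither finishes before the other starts.
Sorted by start: Hiring Workshop, Kickoff Briefing, Roadmap Huddle, Research Interview, Onboarding Call, Strategy Interview, Pricing Demo.
Kickoff Briefing starts after Hiring Workshop ends, so Hiring Workshop has no further overlaps.
Roadmap Huddle starts after Kickoff Briefing ends, so Kickoff Briefing has no further overlaps.
Research Interview starts after Roadmap Huddle ends, so Roadmap Huddle has no further overlaps.
Onboarding Call starts after Research Interview ends, so Research Interview has no further overlaps.
Strategy Interview starts after Onboarding Call ends, so Onboarding Call has no further overlaps.
Pricing Demo starts exactly when Strategy Interview ends (back-to-back, no overlap).
Every pair is clear; the schedule has no overlaps.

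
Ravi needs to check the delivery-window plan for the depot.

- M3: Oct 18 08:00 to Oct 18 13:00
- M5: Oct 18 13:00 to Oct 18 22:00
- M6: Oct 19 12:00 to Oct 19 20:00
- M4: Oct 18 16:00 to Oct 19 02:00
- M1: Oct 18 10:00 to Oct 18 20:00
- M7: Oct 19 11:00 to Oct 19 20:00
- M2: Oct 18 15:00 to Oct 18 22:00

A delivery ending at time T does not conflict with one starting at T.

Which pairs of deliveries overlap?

Sorted by start: M3, M1, M5, M2, M4, M7, M6.
M1 starts before M3 ends → M3 and M1 overlap.
M5 starts exactly when M3 ends (back-to-back, no overlap), so nothing later overlaps M3 either.
M5 starts before M1 ends → M1 and M5 overlap.
M2 starts before M1 ends → M1 and M2 overlap.
M4 starts before M1 ends → M1 and M4 overlap.
M7 starts after M1 ends, so nothing later overlaps M1 either.
M2 starts before M5 ends → M5 and M2 overlap.
M4 starts before M5 ends → M5 and M4 overlap.
M7 starts after M5 ends, so nothing later overlaps M5 either.
M4 starts before M2 ends → M2 and M4 overlap.
M7 starts after M2 ends, so nothing later overlaps M2 either.
M7 starts after M4 ends, so nothing later overlaps M4 either.
M6 starts before M7 ends → M7 and M6 overlap.

M1 & M2, M1 & M3, M1 & M4, M1 & M5, M2 & M4, M2 & M5, M4 & M5, M6 & M7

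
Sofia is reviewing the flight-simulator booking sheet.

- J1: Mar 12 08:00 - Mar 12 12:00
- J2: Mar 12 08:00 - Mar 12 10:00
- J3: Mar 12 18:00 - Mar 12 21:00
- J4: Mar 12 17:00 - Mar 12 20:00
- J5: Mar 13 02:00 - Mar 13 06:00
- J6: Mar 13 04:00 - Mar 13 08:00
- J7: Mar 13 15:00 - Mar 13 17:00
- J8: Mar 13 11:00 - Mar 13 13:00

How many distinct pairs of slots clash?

Check each pair: they overlap iff neither finishes before the other starts.
Sorted by start: J1, J2, J4, J3, J5, J6, J8, J7.
J2 starts before J1 ends → J1 and J2 overlap.
J4 starts after J1 ends, so J1 has no further overlaps.
J4 starts after J2 ends, so J2 has no further overlaps.
J3 starts before J4 ends → J4 and J3 overlap.
J5 starts after J4 ends, so J4 has no further overlaps.
J5 starts after J3 ends, so J3 has no further overlaps.
J6 starts before J5 ends → J5 and J6 overlap.
J8 starts after J5 ends, so J5 has no further overlaps.
J8 starts after J6 ends, so J6 has no further overlaps.
J7 starts after J8 ends.
Overlapping pairs: J1 & J2, J3 & J4, J5 & J6 — 3 in total.

3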